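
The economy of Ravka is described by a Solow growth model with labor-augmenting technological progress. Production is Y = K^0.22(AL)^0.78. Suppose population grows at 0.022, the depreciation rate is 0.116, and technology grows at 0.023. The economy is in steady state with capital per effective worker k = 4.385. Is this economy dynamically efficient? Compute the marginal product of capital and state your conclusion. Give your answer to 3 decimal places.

The effective depreciation rate is n + g + δ = 0.022 + 0.023 + 0.116 = 0.161.
MPK = 0.22·k^(0.22−1) = 0.22·4.385^(-0.78) ≈ 0.0695.
MPK < 0.161, so the economy is dynamically inefficient (over-saving).

dynamically inefficient; MPK ≈ 0.069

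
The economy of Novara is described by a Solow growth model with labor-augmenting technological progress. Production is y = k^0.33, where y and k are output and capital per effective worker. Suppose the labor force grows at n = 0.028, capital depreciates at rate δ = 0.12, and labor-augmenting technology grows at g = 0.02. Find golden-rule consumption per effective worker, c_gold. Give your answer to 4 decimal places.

c_gold ≈ 0.9343

n + g + δ = 0.028 + 0.02 + 0.12 = 0.168.
Maximizing c = f(k) − (n+g+δ)·k gives f'(k) = n+g+δ, i.e. 0.33·k^(0.33−1) = 0.168, so k_gold = (0.33/0.168)^(1/0.67) ≈ 2.7392.
y_gold = 2.7392^0.33 ≈ 1.3945.
c_gold = y_gold − (n+g+δ)·k_gold = 1.3945 − 0.168·2.7392 ≈ 0.9343.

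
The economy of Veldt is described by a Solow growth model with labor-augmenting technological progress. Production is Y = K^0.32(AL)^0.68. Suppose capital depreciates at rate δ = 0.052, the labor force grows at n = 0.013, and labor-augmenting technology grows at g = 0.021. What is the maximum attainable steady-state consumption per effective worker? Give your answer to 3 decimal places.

c_gold ≈ 1.262

Break-even investment rate: n + g + δ = 0.013 + 0.021 + 0.052 = 0.086.
Setting f'(k) = n+g+δ gives 0.32·k^(0.32−1) = 0.086, hence k_gold = (0.32/0.086)^(1/0.68) ≈ 6.9055.
y_gold = 6.9055^0.32 ≈ 1.8558.
c_gold = y_gold − (n+g+δ)·k_gold = 1.8558 − 0.086·6.9055 ≈ 1.2620.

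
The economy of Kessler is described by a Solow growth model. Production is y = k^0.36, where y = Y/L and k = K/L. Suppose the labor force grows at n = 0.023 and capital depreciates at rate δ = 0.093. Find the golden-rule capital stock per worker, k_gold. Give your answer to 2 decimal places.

k_gold ≈ 5.87

n + δ = 0.023 + 0.093 = 0.116.
Golden rule sets MPK = n+δ: 0.36·k^(0.36−1) = 0.116, so k_gold = (0.36/0.116)^(1/0.64) ≈ 5.8682.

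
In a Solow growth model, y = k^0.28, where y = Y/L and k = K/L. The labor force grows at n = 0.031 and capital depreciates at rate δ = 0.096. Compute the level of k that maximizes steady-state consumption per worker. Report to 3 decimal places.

k_gold ≈ 2.998

The effective depreciation rate is n + δ = 0.031 + 0.096 = 0.127.
Golden rule sets MPK = n+δ: 0.28·k^(0.28−1) = 0.127, so k_gold = (0.28/0.127)^(1/0.72) ≈ 2.9983.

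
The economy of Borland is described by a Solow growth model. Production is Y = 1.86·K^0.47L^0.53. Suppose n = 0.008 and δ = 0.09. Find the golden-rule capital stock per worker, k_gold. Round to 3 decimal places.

The effective depreciation rate is n + δ = 0.008 + 0.09 = 0.098.
Golden rule sets MPK = n+δ: 0.47·1.86·k^(0.47−1) = 0.098, so k_gold = (0.47·1.86/0.098)^(1/0.53) ≈ 62.1125.

k_gold ≈ 62.112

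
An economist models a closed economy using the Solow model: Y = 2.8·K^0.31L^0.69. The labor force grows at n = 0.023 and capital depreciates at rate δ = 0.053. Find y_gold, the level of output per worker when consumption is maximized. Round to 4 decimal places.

Break-even investment rate: n + δ = 0.023 + 0.053 = 0.076.
Golden rule sets MPK = n+δ: 0.31·2.8·k^(0.31−1) = 0.076, so k_gold = (0.31·2.8/0.076)^(1/0.69) ≈ 34.1120.
Output: y_gold = 2.8·k_gold^0.31 = 2.8·34.1120^0.31 ≈ 8.3629.

y_gold ≈ 8.3629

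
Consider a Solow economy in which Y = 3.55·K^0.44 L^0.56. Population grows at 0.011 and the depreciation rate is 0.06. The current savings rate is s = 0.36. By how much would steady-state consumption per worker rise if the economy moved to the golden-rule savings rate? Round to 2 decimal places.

Break-even investment rate: n + δ = 0.011 + 0.06 = 0.071.
Current steady state (s = 0.36): k* = (0.36·3.55/0.071)^(1/0.56) ≈ 174.4046, y* = 3.55·174.4046^0.44 ≈ 34.3965, c* = (1−0.36)·34.3965 ≈ 22.0137.
Golden rule sets MPK = n+δ: 0.44·3.55·k^(0.44−1) = 0.071, so k_gold = (0.44·3.55/0.071)^(1/0.56) ≈ 249.5648.
y_gold = 3.55·249.5648^0.44 ≈ 40.2707, c_gold = y_gold − 0.071·k_gold ≈ 22.5516.
Gain: Δc = 22.5516 − 22.0137 ≈ 0.5378.

Δc ≈ 0.54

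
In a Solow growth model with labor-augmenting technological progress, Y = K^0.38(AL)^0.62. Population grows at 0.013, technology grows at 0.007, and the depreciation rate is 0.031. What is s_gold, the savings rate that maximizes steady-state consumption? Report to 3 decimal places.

s_gold = 0.380

Break-even investment rate: n + g + δ = 0.013 + 0.007 + 0.031 = 0.051.
At the golden rule MPK = n+g+δ, and in any Cobb-Douglas steady state s = (n+g+δ)·k/y = MPK·k/y = capital's share 0.38.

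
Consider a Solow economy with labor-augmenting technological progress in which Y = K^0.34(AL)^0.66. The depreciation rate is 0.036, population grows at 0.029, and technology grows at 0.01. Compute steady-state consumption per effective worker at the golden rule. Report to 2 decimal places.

Capital per effective worker breaks even when investment replaces (n + g + δ)·k; here n + g + δ = 0.075.
Golden rule sets MPK = n+g+δ: 0.34·k^(0.34−1) = 0.075, so k_gold = (0.34/0.075)^(1/0.66) ≈ 9.8758.
y_gold = 9.8758^0.34 ≈ 2.1785.
c_gold = y_gold − (n+g+δ)·k_gold = 2.1785 − 0.075·9.8758 ≈ 1.4378.

c_gold ≈ 1.44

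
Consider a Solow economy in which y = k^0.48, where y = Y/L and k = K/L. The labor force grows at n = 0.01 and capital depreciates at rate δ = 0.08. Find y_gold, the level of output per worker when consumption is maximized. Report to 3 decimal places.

Capital per worker breaks even when investment replaces (n + δ)·k; here n + δ = 0.09.
Maximizing c = f(k) − (n+δ)·k gives f'(k) = n+δ, i.e. 0.48·k^(0.48−1) = 0.09, so k_gold = (0.48/0.09)^(1/0.52) ≈ 25.0077.
Output: y_gold = k_gold^0.48 = 25.0077^0.48 ≈ 4.6890.

y_gold ≈ 4.689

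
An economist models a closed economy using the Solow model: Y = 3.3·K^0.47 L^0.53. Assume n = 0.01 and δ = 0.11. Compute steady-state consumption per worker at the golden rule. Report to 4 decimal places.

Capital per worker breaks even when investment replaces (n + δ)·k; here n + δ = 0.12.
Setting f'(k) = n+δ gives 0.47·3.3·k^(0.47−1) = 0.12, hence k_gold = (0.47·3.3/0.12)^(1/0.53) ≈ 125.0371.
y_gold = 3.3·125.0371^0.47 ≈ 31.9244.
c_gold = y_gold − (n+δ)·k_gold = 31.9244 − 0.12·125.0371 ≈ 16.9199.

c_gold ≈ 16.9199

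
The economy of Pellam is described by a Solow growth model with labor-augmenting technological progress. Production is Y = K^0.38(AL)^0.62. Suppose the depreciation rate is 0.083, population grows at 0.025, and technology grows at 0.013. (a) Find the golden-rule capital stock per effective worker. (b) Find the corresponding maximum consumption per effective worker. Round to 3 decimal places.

n + g + δ = 0.025 + 0.013 + 0.083 = 0.121.
Maximizing c = f(k) − (n+g+δ)·k gives f'(k) = n+g+δ, i.e. 0.38·k^(0.38−1) = 0.121, so k_gold = (0.38/0.121)^(1/0.62) ≈ 6.3330.
y_gold = 6.3330^0.38 ≈ 2.0166; c_gold = y_gold − 0.121·k_gold ≈ 1.2503.

(a) k_gold ≈ 6.333; (b) c_gold ≈ 1.250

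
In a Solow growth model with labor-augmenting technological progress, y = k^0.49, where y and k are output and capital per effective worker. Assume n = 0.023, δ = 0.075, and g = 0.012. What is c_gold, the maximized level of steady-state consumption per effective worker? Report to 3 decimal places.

n + g + δ = 0.023 + 0.012 + 0.075 = 0.11.
Maximizing c = f(k) − (n+g+δ)·k gives f'(k) = n+g+δ, i.e. 0.49·k^(0.49−1) = 0.11, so k_gold = (0.49/0.11)^(1/0.51) ≈ 18.7139.
y_gold = 18.7139^0.49 ≈ 4.2011.
c_gold = y_gold − (n+g+δ)·k_gold = 4.2011 − 0.11·18.7139 ≈ 2.1425.

c_gold ≈ 2.143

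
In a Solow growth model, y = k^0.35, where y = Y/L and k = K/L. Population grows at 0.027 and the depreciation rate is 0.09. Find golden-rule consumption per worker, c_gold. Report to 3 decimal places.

c_gold ≈ 1.173

Break-even investment rate: n + δ = 0.027 + 0.09 = 0.117.
Golden rule sets MPK = n+δ: 0.35·k^(0.35−1) = 0.117, so k_gold = (0.35/0.117)^(1/0.65) ≈ 5.3967.
y_gold = 5.3967^0.35 ≈ 1.8040.
c_gold = y_gold − (n+δ)·k_gold = 1.8040 − 0.117·5.3967 ≈ 1.1726.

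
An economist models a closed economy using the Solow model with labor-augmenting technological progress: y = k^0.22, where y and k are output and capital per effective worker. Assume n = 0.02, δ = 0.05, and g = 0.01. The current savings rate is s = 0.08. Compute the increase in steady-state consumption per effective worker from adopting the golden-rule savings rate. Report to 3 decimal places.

Δc ≈ 0.118

The effective depreciation rate is n + g + δ = 0.02 + 0.01 + 0.05 = 0.08.
Current steady state (s = 0.08): k* = (0.08/0.08)^(1/0.78) ≈ 1.0000, y* = 1.0000^0.22 ≈ 1.0000, c* = (1−0.08)·1.0000 ≈ 0.9200.
At the golden rule the marginal product of capital equals n+g+δ: 0.22·k^(0.22−1) = 0.08. Solving, k_gold = (0.22/0.08)^(1/0.78) ≈ 3.6580.
y_gold = 3.6580^0.22 ≈ 1.3302, c_gold = y_gold − 0.08·k_gold ≈ 1.0375.
Gain: Δc = 1.0375 − 0.9200 ≈ 0.1175.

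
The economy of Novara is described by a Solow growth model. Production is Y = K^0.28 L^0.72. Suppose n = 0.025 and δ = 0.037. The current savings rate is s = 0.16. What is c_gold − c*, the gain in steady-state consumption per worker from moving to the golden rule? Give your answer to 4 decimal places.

Δc ≈ 0.0796

Break-even investment rate: n + δ = 0.025 + 0.037 = 0.062.
Current steady state (s = 0.16): k* = (0.16/0.062)^(1/0.72) ≈ 3.7312, y* = 3.7312^0.28 ≈ 1.4458, c* = (1−0.16)·1.4458 ≈ 1.2145.
Golden rule sets MPK = n+δ: 0.28·k^(0.28−1) = 0.062, so k_gold = (0.28/0.062)^(1/0.72) ≈ 8.1170.
y_gold = 8.1170^0.28 ≈ 1.7973, c_gold = y_gold − 0.062·k_gold ≈ 1.2941.
Gain: Δc = 1.2941 − 1.2145 ≈ 0.0796.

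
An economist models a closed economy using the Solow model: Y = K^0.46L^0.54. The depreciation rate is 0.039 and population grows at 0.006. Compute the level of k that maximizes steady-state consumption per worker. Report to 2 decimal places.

The effective depreciation rate is n + δ = 0.006 + 0.039 = 0.045.
At the golden rule the marginal product of capital equals n+δ: 0.46·k^(0.46−1) = 0.045. Solving, k_gold = (0.46/0.045)^(1/0.54) ≈ 74.0506.

k_gold ≈ 74.05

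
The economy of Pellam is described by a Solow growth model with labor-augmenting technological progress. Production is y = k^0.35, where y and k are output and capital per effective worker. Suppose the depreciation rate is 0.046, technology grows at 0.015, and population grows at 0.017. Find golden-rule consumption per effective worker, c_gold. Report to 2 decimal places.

c_gold ≈ 1.46

The effective depreciation rate is n + g + δ = 0.017 + 0.015 + 0.046 = 0.078.
Setting f'(k) = n+g+δ gives 0.35·k^(0.35−1) = 0.078, hence k_gold = (0.35/0.078)^(1/0.65) ≈ 10.0702.
y_gold = 10.0702^0.35 ≈ 2.2442.
c_gold = y_gold − (n+g+δ)·k_gold = 2.2442 − 0.078·10.0702 ≈ 1.4587.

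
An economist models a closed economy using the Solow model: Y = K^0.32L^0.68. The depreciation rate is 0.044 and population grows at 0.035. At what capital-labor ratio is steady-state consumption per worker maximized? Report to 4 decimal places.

k_gold ≈ 7.8238

Capital per worker breaks even when investment replaces (n + δ)·k; here n + δ = 0.079.
Golden rule sets MPK = n+δ: 0.32·k^(0.32−1) = 0.079, so k_gold = (0.32/0.079)^(1/0.68) ≈ 7.8238.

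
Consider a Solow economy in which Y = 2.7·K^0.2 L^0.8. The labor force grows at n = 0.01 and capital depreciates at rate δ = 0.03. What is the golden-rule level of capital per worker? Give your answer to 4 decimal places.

Break-even investment rate: n + δ = 0.01 + 0.03 = 0.04.
Setting f'(k) = n+δ gives 0.2·2.7·k^(0.2−1) = 0.04, hence k_gold = (0.2·2.7/0.04)^(1/0.8) ≈ 25.8772.

k_gold ≈ 25.8772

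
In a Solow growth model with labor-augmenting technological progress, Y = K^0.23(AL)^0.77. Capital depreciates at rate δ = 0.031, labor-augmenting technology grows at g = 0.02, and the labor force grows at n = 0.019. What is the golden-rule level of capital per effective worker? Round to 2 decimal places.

k_gold ≈ 4.69

n + g + δ = 0.019 + 0.02 + 0.031 = 0.07.
Setting f'(k) = n+g+δ gives 0.23·k^(0.23−1) = 0.07, hence k_gold = (0.23/0.07)^(1/0.77) ≈ 4.6876.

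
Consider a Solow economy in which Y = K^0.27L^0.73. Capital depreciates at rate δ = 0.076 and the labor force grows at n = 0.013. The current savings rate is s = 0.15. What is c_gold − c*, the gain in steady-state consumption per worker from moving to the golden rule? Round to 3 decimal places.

Δc ≈ 0.069

Capital per worker breaks even when investment replaces (n + δ)·k; here n + δ = 0.089.
Current steady state (s = 0.15): k* = (0.15/0.089)^(1/0.73) ≈ 2.0443, y* = 2.0443^0.27 ≈ 1.2130, c* = (1−0.15)·1.2130 ≈ 1.0310.
Setting f'(k) = n+δ gives 0.27·k^(0.27−1) = 0.089, hence k_gold = (0.27/0.089)^(1/0.73) ≈ 4.5734.
y_gold = 4.5734^0.27 ≈ 1.5075, c_gold = y_gold − 0.089·k_gold ≈ 1.1005.
Gain: Δc = 1.1005 − 1.0310 ≈ 0.0695.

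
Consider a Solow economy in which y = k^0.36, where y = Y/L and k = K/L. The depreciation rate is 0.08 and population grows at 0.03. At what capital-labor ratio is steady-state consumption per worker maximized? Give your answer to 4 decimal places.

k_gold ≈ 6.3760

Capital per worker breaks even when investment replaces (n + δ)·k; here n + δ = 0.11.
At the golden rule the marginal product of capital equals n+δ: 0.36·k^(0.36−1) = 0.11. Solving, k_gold = (0.36/0.11)^(1/0.64) ≈ 6.3760.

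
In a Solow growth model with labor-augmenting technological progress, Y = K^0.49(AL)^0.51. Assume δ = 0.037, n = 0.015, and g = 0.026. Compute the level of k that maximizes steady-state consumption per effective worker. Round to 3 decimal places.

n + g + δ = 0.015 + 0.026 + 0.037 = 0.078.
At the golden rule the marginal product of capital equals n+g+δ: 0.49·k^(0.49−1) = 0.078. Solving, k_gold = (0.49/0.078)^(1/0.51) ≈ 36.7202.

k_gold ≈ 36.720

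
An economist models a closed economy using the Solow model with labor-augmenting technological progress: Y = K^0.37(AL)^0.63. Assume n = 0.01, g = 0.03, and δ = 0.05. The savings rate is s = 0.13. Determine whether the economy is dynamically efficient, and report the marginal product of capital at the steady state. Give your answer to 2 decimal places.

Capital per effective worker breaks even when investment replaces (n + g + δ)·k; here n + g + δ = 0.09.
Steady-state k*: s·k^0.37 = 0.09·k gives k* = (0.13/0.09)^(1/0.63) ≈ 1.7926.
MPK = 0.37·1.7926^(-0.63) ≈ 0.2562.
MPK > n+g+δ = 0.09, so the economy is dynamically efficient (under-saving).

dynamically efficient; MPK ≈ 0.26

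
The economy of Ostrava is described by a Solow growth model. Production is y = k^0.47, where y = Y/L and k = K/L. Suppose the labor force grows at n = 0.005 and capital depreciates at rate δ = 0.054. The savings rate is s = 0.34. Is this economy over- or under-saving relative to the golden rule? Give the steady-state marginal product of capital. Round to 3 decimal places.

The effective depreciation rate is n + δ = 0.005 + 0.054 = 0.059.
Steady-state k*: s·k^0.47 = 0.059·k gives k* = (0.34/0.059)^(1/0.53) ≈ 27.2361.
MPK = 0.47·27.2361^(-0.53) ≈ 0.0816.
MPK > n+δ = 0.059, so the economy is dynamically efficient (under-saving).

under-saving; MPK ≈ 0.082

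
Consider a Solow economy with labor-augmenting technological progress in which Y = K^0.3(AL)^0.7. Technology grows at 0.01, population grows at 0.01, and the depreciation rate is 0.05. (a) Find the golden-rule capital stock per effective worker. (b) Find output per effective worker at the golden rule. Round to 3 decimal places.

(a) k_gold ≈ 7.996; (b) y_gold ≈ 1.866

Break-even investment rate: n + g + δ = 0.01 + 0.01 + 0.05 = 0.07.
Maximizing c = f(k) − (n+g+δ)·k gives f'(k) = n+g+δ, i.e. 0.3·k^(0.3−1) = 0.07, so k_gold = (0.3/0.07)^(1/0.7) ≈ 7.9963.
y_gold = 7.9963^0.3 ≈ 1.8658.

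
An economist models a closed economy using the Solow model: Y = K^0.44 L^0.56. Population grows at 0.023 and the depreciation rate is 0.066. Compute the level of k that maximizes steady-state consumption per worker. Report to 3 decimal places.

k_gold ≈ 17.354

Capital per worker breaks even when investment replaces (n + δ)·k; here n + δ = 0.089.
Golden rule sets MPK = n+δ: 0.44·k^(0.44−1) = 0.089, so k_gold = (0.44/0.089)^(1/0.56) ≈ 17.3539.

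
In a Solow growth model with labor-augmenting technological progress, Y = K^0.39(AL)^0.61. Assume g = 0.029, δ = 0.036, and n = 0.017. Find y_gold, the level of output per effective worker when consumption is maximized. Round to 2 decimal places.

y_gold ≈ 2.71

Break-even investment rate: n + g + δ = 0.017 + 0.029 + 0.036 = 0.082.
Maximizing c = f(k) − (n+g+δ)·k gives f'(k) = n+g+δ, i.e. 0.39·k^(0.39−1) = 0.082, so k_gold = (0.39/0.082)^(1/0.61) ≈ 12.8898.
Output: y_gold = k_gold^0.39 = 12.8898^0.39 ≈ 2.7102.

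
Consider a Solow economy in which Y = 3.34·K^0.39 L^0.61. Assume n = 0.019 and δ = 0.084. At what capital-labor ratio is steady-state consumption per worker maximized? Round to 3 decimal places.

k_gold ≈ 64.049

Capital per worker breaks even when investment replaces (n + δ)·k; here n + δ = 0.103.
Setting f'(k) = n+δ gives 0.39·3.34·k^(0.39−1) = 0.103, hence k_gold = (0.39·3.34/0.103)^(1/0.61) ≈ 64.0493.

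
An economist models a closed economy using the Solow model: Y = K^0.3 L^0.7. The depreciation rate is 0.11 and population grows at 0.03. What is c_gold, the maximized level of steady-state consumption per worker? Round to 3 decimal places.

Break-even investment rate: n + δ = 0.03 + 0.11 = 0.14.
Golden rule sets MPK = n+δ: 0.3·k^(0.3−1) = 0.14, so k_gold = (0.3/0.14)^(1/0.7) ≈ 2.9706.
y_gold = 2.9706^0.3 ≈ 1.3863.
c_gold = y_gold − (n+δ)·k_gold = 1.3863 − 0.14·2.9706 ≈ 0.9704.

c_gold ≈ 0.970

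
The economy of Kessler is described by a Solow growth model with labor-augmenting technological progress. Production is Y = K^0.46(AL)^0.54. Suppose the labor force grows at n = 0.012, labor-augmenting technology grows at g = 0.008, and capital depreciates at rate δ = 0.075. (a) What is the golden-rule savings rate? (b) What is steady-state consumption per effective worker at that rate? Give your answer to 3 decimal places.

(a) s_gold = 0.460; (b) c_gold ≈ 2.070

Capital per effective worker breaks even when investment replaces (n + g + δ)·k; here n + g + δ = 0.095.
For Cobb-Douglas, s_gold equals capital's share: s_gold = 0.46.
Setting f'(k) = n+g+δ gives 0.46·k^(0.46−1) = 0.095, hence k_gold = (0.46/0.095)^(1/0.54) ≈ 18.5602.
y_gold = 18.5602^0.46 ≈ 3.8331; c_gold = (1−0.46)·y_gold ≈ 2.0699.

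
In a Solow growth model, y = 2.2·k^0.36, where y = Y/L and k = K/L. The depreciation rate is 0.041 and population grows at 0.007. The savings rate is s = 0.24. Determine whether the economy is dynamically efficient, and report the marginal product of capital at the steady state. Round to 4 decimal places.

dynamically efficient; MPK ≈ 0.0720

Capital per worker breaks even when investment replaces (n + δ)·k; here n + δ = 0.048.
Steady-state k*: s·A·k^0.36 = 0.048·k gives k* = (0.24·2.2/0.048)^(1/0.64) ≈ 42.3815.
MPK = 0.36·2.2·42.3815^(-0.64) ≈ 0.0720.
MPK > n+δ = 0.048, so the economy is dynamically efficient (under-saving).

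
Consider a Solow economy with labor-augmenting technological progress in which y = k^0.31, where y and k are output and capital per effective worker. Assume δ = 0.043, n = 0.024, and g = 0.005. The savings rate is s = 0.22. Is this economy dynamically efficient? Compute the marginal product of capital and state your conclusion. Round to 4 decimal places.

Break-even investment rate: n + g + δ = 0.024 + 0.005 + 0.043 = 0.072.
Steady-state k*: s·k^0.31 = 0.072·k gives k* = (0.22/0.072)^(1/0.69) ≈ 5.0470.
MPK = 0.31·5.0470^(-0.69) ≈ 0.1015.
MPK > n+g+δ = 0.072, so the economy is dynamically efficient (under-saving).

dynamically efficient; MPK ≈ 0.1015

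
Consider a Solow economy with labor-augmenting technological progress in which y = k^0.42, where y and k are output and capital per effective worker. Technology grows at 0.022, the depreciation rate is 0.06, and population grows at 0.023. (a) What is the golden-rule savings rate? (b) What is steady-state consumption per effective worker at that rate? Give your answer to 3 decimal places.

(a) s_gold = 0.420; (b) c_gold ≈ 1.583

Break-even investment rate: n + g + δ = 0.023 + 0.022 + 0.06 = 0.105.
For Cobb-Douglas, s_gold equals capital's share: s_gold = 0.42.
At the golden rule the marginal product of capital equals n+g+δ: 0.42·k^(0.42−1) = 0.105. Solving, k_gold = (0.42/0.105)^(1/0.58) ≈ 10.9153.
y_gold = 10.9153^0.42 ≈ 2.7288; c_gold = (1−0.42)·y_gold ≈ 1.5827.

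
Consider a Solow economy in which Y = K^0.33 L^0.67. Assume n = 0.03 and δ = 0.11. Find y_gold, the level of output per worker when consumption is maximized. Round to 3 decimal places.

The effective depreciation rate is n + δ = 0.03 + 0.11 = 0.14.
Golden rule sets MPK = n+δ: 0.33·k^(0.33−1) = 0.14, so k_gold = (0.33/0.14)^(1/0.67) ≈ 3.5958.
Output: y_gold = k_gold^0.33 = 3.5958^0.33 ≈ 1.5255.

y_gold ≈ 1.526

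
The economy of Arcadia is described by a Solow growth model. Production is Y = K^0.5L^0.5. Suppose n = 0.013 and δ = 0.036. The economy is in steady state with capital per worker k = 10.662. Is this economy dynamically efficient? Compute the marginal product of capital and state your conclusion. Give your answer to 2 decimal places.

dynamically efficient; MPK ≈ 0.15

The effective depreciation rate is n + δ = 0.013 + 0.036 = 0.049.
MPK = 0.5·k^(0.5−1) = 0.5·10.662^(-0.5) ≈ 0.1531.
MPK > 0.049, so the economy is dynamically efficient (under-saving).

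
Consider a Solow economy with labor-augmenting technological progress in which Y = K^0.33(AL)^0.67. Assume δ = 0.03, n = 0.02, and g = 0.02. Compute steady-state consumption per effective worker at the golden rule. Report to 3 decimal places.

c_gold ≈ 1.438

Break-even investment rate: n + g + δ = 0.02 + 0.02 + 0.03 = 0.07.
Golden rule sets MPK = n+g+δ: 0.33·k^(0.33−1) = 0.07, so k_gold = (0.33/0.07)^(1/0.67) ≈ 10.1181.
y_gold = 10.1181^0.33 ≈ 2.1463.
c_gold = y_gold − (n+g+δ)·k_gold = 2.1463 − 0.07·10.1181 ≈ 1.4380.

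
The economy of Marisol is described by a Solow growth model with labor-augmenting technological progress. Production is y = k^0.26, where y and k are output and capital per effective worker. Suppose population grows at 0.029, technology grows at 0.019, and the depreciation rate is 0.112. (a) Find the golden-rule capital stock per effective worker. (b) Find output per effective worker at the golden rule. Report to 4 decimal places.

Break-even investment rate: n + g + δ = 0.029 + 0.019 + 0.112 = 0.16.
Maximizing c = f(k) − (n+g+δ)·k gives f'(k) = n+g+δ, i.e. 0.26·k^(0.26−1) = 0.16, so k_gold = (0.26/0.16)^(1/0.74) ≈ 1.9272.
y_gold = 1.9272^0.26 ≈ 1.1860.

(a) k_gold ≈ 1.9272; (b) y_gold ≈ 1.1860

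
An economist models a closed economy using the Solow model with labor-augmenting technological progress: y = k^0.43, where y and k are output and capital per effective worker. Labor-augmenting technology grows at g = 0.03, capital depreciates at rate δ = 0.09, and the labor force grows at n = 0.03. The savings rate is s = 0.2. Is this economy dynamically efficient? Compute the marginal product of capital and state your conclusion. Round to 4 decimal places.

Capital per effective worker breaks even when investment replaces (n + g + δ)·k; here n + g + δ = 0.15.
Steady-state k*: s·k^0.43 = 0.15·k gives k* = (0.2/0.15)^(1/0.57) ≈ 1.6565.
MPK = 0.43·1.6565^(-0.57) ≈ 0.3225.
MPK > n+g+δ = 0.15, so the economy is dynamically efficient (under-saving).

dynamically efficient; MPK ≈ 0.3225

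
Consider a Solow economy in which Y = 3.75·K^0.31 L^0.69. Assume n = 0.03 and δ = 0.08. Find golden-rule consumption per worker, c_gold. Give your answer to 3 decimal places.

c_gold ≈ 7.463

n + δ = 0.03 + 0.08 = 0.11.
Golden rule sets MPK = n+δ: 0.31·3.75·k^(0.31−1) = 0.11, so k_gold = (0.31·3.75/0.11)^(1/0.69) ≈ 30.4830.
y_gold = 3.75·30.4830^0.31 ≈ 10.8166.
c_gold = y_gold − (n+δ)·k_gold = 10.8166 − 0.11·30.4830 ≈ 7.4634.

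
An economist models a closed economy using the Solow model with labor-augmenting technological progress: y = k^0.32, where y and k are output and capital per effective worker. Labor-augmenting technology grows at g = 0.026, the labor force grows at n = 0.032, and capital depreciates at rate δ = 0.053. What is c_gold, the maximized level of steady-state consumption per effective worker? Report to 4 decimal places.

Capital per effective worker breaks even when investment replaces (n + g + δ)·k; here n + g + δ = 0.111.
Setting f'(k) = n+g+δ gives 0.32·k^(0.32−1) = 0.111, hence k_gold = (0.32/0.111)^(1/0.68) ≈ 4.7448.
y_gold = 4.7448^0.32 ≈ 1.6458.
c_gold = y_gold − (n+g+δ)·k_gold = 1.6458 − 0.111·4.7448 ≈ 1.1192.

c_gold ≈ 1.1192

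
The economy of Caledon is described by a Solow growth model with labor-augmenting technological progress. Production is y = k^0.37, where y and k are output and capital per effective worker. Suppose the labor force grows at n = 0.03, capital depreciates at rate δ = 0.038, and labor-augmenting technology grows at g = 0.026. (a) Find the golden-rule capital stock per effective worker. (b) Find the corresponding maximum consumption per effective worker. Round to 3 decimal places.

(a) k_gold ≈ 8.802; (b) c_gold ≈ 1.409

Break-even investment rate: n + g + δ = 0.03 + 0.026 + 0.038 = 0.094.
At the golden rule the marginal product of capital equals n+g+δ: 0.37·k^(0.37−1) = 0.094. Solving, k_gold = (0.37/0.094)^(1/0.63) ≈ 8.8016.
y_gold = 8.8016^0.37 ≈ 2.2361; c_gold = y_gold − 0.094·k_gold ≈ 1.4087.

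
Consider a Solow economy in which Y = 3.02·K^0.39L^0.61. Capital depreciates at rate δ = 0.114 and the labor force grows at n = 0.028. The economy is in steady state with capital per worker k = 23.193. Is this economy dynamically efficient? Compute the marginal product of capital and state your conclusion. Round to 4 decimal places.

dynamically efficient; MPK ≈ 0.1731

Capital per worker breaks even when investment replaces (n + δ)·k; here n + δ = 0.142.
MPK = 0.39·3.02·k^(0.39−1) = 0.39·3.02·23.193^(-0.61) ≈ 0.1731.
MPK > 0.142, so the economy is dynamically efficient (under-saving).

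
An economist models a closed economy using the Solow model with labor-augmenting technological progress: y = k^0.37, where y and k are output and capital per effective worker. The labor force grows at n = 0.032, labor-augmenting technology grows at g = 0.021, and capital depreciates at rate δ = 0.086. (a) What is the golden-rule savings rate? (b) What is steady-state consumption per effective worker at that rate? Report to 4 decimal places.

Break-even investment rate: n + g + δ = 0.032 + 0.021 + 0.086 = 0.139.
For Cobb-Douglas, s_gold equals capital's share: s_gold = 0.37.
Maximizing c = f(k) − (n+g+δ)·k gives f'(k) = n+g+δ, i.e. 0.37·k^(0.37−1) = 0.139, so k_gold = (0.37/0.139)^(1/0.63) ≈ 4.7304.
y_gold = 4.7304^0.37 ≈ 1.7771; c_gold = (1−0.37)·y_gold ≈ 1.1196.

(a) s_gold = 0.3700; (b) c_gold ≈ 1.1196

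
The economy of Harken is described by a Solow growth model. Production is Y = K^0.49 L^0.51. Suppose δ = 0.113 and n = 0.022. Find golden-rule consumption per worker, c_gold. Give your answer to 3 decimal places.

c_gold ≈ 1.760

The effective depreciation rate is n + δ = 0.022 + 0.113 = 0.135.
Setting f'(k) = n+δ gives 0.49·k^(0.49−1) = 0.135, hence k_gold = (0.49/0.135)^(1/0.51) ≈ 12.5248.
y_gold = 12.5248^0.49 ≈ 3.4507.
c_gold = y_gold − (n+δ)·k_gold = 3.4507 − 0.135·12.5248 ≈ 1.7599.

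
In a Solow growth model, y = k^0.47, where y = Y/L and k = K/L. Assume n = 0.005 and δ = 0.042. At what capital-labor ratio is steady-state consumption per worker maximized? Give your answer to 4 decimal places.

k_gold ≈ 77.0535

n + δ = 0.005 + 0.042 = 0.047.
Golden rule sets MPK = n+δ: 0.47·k^(0.47−1) = 0.047, so k_gold = (0.47/0.047)^(1/0.53) ≈ 77.0535.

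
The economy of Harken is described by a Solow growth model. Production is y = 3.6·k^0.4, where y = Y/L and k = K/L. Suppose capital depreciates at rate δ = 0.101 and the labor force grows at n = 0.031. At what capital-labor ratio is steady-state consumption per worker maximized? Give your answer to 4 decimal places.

k_gold ≈ 53.6596

n + δ = 0.031 + 0.101 = 0.132.
Maximizing c = f(k) − (n+δ)·k gives f'(k) = n+δ, i.e. 0.4·3.6·k^(0.4−1) = 0.132, so k_gold = (0.4·3.6/0.132)^(1/0.6) ≈ 53.6596.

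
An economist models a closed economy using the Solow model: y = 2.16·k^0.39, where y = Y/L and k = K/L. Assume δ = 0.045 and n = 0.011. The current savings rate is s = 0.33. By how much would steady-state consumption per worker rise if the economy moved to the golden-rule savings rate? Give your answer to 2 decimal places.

n + δ = 0.011 + 0.045 = 0.056.
Current steady state (s = 0.33): k* = (0.33·2.16/0.056)^(1/0.61) ≈ 64.7313, y* = 2.16·64.7313^0.39 ≈ 10.9847, c* = (1−0.33)·10.9847 ≈ 7.3598.
At the golden rule the marginal product of capital equals n+δ: 0.39·2.16·k^(0.39−1) = 0.056. Solving, k_gold = (0.39·2.16/0.056)^(1/0.61) ≈ 85.1235.
y_gold = 2.16·85.1235^0.39 ≈ 12.2229, c_gold = y_gold − 0.056·k_gold ≈ 7.4559.
Gain: Δc = 7.4559 − 7.3598 ≈ 0.0962.

Δc ≈ 0.10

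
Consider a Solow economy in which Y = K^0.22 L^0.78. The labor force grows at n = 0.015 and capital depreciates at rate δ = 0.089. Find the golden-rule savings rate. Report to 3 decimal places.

n + δ = 0.015 + 0.089 = 0.104.
At the golden rule MPK = n+δ, and in any Cobb-Douglas steady state s = (n+δ)·k/y = MPK·k/y = capital's share 0.22.

s_gold = 0.220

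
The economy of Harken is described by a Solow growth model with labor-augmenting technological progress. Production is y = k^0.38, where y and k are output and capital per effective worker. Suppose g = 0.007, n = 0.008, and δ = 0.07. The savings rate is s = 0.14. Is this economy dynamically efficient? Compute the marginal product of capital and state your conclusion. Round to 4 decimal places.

dynamically efficient; MPK ≈ 0.2307

n + g + δ = 0.008 + 0.007 + 0.07 = 0.085.
Steady-state k*: s·k^0.38 = 0.085·k gives k* = (0.14/0.085)^(1/0.62) ≈ 2.2363.
MPK = 0.38·2.2363^(-0.62) ≈ 0.2307.
MPK > n+g+δ = 0.085, so the economy is dynamically efficient (under-saving).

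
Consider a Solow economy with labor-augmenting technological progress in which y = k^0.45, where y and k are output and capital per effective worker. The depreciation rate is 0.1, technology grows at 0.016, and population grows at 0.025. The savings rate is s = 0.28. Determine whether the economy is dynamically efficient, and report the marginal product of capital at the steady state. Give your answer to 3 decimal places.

n + g + δ = 0.025 + 0.016 + 0.1 = 0.141.
Steady-state k*: s·k^0.45 = 0.141·k gives k* = (0.28/0.141)^(1/0.55) ≈ 3.4810.
MPK = 0.45·3.4810^(-0.55) ≈ 0.2266.
MPK > n+g+δ = 0.141, so the economy is dynamically efficient (under-saving).

dynamically efficient; MPK ≈ 0.227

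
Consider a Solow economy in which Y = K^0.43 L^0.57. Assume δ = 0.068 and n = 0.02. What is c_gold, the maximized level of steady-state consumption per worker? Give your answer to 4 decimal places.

c_gold ≈ 1.8864

Capital per worker breaks even when investment replaces (n + δ)·k; here n + δ = 0.088.
Golden rule sets MPK = n+δ: 0.43·k^(0.43−1) = 0.088, so k_gold = (0.43/0.088)^(1/0.57) ≈ 16.1714.
y_gold = 16.1714^0.43 ≈ 3.3095.
c_gold = y_gold − (n+δ)·k_gold = 3.3095 − 0.088·16.1714 ≈ 1.8864.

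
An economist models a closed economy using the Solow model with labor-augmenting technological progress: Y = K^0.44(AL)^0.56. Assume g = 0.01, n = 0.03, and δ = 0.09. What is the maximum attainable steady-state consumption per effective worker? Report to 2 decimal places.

c_gold ≈ 1.46

The effective depreciation rate is n + g + δ = 0.03 + 0.01 + 0.09 = 0.13.
Golden rule sets MPK = n+g+δ: 0.44·k^(0.44−1) = 0.13, so k_gold = (0.44/0.13)^(1/0.56) ≈ 8.8217.
y_gold = 8.8217^0.44 ≈ 2.6064.
c_gold = y_gold − (n+g+δ)·k_gold = 2.6064 − 0.13·8.8217 ≈ 1.4596.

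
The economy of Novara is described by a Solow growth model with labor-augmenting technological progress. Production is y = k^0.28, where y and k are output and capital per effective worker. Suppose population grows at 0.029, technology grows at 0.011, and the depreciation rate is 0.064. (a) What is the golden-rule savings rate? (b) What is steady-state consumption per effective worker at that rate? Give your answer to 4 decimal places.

The effective depreciation rate is n + g + δ = 0.029 + 0.011 + 0.064 = 0.104.
For Cobb-Douglas, s_gold equals capital's share: s_gold = 0.28.
At the golden rule the marginal product of capital equals n+g+δ: 0.28·k^(0.28−1) = 0.104. Solving, k_gold = (0.28/0.104)^(1/0.72) ≈ 3.9573.
y_gold = 3.9573^0.28 ≈ 1.4698; c_gold = (1−0.28)·y_gold ≈ 1.0583.

(a) s_gold = 0.2800; (b) c_gold ≈ 1.0583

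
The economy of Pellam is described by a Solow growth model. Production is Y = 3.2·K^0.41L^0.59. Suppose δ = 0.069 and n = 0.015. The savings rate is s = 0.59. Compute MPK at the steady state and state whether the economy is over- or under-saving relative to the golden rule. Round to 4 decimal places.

over-saving; MPK ≈ 0.0584

Capital per worker breaks even when investment replaces (n + δ)·k; here n + δ = 0.084.
Steady-state k*: s·A·k^0.41 = 0.084·k gives k* = (0.59·3.2/0.084)^(1/0.59) ≈ 195.4589.
MPK = 0.41·3.2·195.4589^(-0.59) ≈ 0.0584.
MPK < n+δ = 0.084, so the economy is dynamically inefficient (over-saving).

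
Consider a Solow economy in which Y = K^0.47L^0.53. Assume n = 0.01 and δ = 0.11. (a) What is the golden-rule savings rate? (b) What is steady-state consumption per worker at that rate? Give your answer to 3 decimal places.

Break-even investment rate: n + δ = 0.01 + 0.11 = 0.12.
For Cobb-Douglas, s_gold equals capital's share: s_gold = 0.47.
Setting f'(k) = n+δ gives 0.47·k^(0.47−1) = 0.12, hence k_gold = (0.47/0.12)^(1/0.53) ≈ 13.1435.
y_gold = 13.1435^0.47 ≈ 3.3558; c_gold = (1−0.47)·y_gold ≈ 1.7786.

(a) s_gold = 0.470; (b) c_gold ≈ 1.779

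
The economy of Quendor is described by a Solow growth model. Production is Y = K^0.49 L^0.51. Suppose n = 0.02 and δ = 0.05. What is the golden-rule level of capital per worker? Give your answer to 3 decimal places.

k_gold ≈ 45.400

The effective depreciation rate is n + δ = 0.02 + 0.05 = 0.07.
Setting f'(k) = n+δ gives 0.49·k^(0.49−1) = 0.07, hence k_gold = (0.49/0.07)^(1/0.51) ≈ 45.3999.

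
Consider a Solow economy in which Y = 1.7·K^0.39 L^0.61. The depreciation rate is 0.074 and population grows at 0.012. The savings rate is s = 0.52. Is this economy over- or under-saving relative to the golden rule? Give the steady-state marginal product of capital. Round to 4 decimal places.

Capital per worker breaks even when investment replaces (n + δ)·k; here n + δ = 0.086.
Steady-state k*: s·A·k^0.39 = 0.086·k gives k* = (0.52·1.7/0.086)^(1/0.61) ≈ 45.5975.
MPK = 0.39·1.7·45.5975^(-0.61) ≈ 0.0645.
MPK < n+δ = 0.086, so the economy is dynamically inefficient (over-saving).

over-saving; MPK ≈ 0.0645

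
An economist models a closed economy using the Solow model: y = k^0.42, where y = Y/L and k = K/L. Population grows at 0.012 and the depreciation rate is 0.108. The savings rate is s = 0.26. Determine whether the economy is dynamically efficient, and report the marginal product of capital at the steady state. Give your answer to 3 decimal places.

dynamically efficient; MPK ≈ 0.194

Capital per worker breaks even when investment replaces (n + δ)·k; here n + δ = 0.12.
Steady-state k*: s·k^0.42 = 0.12·k gives k* = (0.26/0.12)^(1/0.58) ≈ 3.7927.
MPK = 0.42·3.7927^(-0.58) ≈ 0.1938.
MPK > n+δ = 0.12, so the economy is dynamically efficient (under-saving).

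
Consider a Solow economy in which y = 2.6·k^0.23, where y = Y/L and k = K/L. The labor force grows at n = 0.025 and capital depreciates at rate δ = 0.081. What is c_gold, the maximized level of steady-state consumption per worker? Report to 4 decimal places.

c_gold ≈ 3.3567

Capital per worker breaks even when investment replaces (n + δ)·k; here n + δ = 0.106.
Golden rule sets MPK = n+δ: 0.23·2.6·k^(0.23−1) = 0.106, so k_gold = (0.23·2.6/0.106)^(1/0.77) ≈ 9.4588.
y_gold = 2.6·9.4588^0.23 ≈ 4.3593.
c_gold = y_gold − (n+δ)·k_gold = 4.3593 − 0.106·9.4588 ≈ 3.3567.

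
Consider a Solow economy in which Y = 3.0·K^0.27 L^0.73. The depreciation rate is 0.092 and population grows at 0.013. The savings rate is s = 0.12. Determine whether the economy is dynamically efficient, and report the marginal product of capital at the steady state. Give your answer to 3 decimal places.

dynamically efficient; MPK ≈ 0.236

n + δ = 0.013 + 0.092 = 0.105.
Steady-state k*: s·A·k^0.27 = 0.105·k gives k* = (0.12·3.0/0.105)^(1/0.73) ≈ 5.4079.
MPK = 0.27·3.0·5.4079^(-0.73) ≈ 0.2363.
MPK > n+δ = 0.105, so the economy is dynamically efficient (under-saving).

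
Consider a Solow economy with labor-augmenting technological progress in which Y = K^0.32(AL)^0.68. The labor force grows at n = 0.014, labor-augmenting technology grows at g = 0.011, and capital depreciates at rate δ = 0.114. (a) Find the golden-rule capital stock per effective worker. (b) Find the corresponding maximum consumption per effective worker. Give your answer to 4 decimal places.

(a) k_gold ≈ 3.4084; (b) c_gold ≈ 1.0068

n + g + δ = 0.014 + 0.011 + 0.114 = 0.139.
At the golden rule the marginal product of capital equals n+g+δ: 0.32·k^(0.32−1) = 0.139. Solving, k_gold = (0.32/0.139)^(1/0.68) ≈ 3.4084.
y_gold = 3.4084^0.32 ≈ 1.4805; c_gold = y_gold − 0.139·k_gold ≈ 1.0068.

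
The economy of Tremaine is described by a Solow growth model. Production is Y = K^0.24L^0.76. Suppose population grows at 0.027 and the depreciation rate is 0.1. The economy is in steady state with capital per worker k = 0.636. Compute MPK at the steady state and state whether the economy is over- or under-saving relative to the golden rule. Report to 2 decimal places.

under-saving; MPK ≈ 0.34

The effective depreciation rate is n + δ = 0.027 + 0.1 = 0.127.
MPK = 0.24·k^(0.24−1) = 0.24·0.636^(-0.76) ≈ 0.3385.
MPK > 0.127, so the economy is dynamically efficient (under-saving).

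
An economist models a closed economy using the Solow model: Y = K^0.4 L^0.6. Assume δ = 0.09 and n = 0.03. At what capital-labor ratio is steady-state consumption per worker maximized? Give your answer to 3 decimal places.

k_gold ≈ 7.438

The effective depreciation rate is n + δ = 0.03 + 0.09 = 0.12.
At the golden rule the marginal product of capital equals n+δ: 0.4·k^(0.4−1) = 0.12. Solving, k_gold = (0.4/0.12)^(1/0.6) ≈ 7.4381.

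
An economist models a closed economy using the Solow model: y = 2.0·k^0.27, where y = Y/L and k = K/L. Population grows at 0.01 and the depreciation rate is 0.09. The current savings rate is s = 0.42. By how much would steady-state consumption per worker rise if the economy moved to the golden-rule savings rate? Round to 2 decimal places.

Δc ≈ 0.18

Break-even investment rate: n + δ = 0.01 + 0.09 = 0.1.
Current steady state (s = 0.42): k* = (0.42·2.0/0.1)^(1/0.73) ≈ 18.4559, y* = 2.0·18.4559^0.27 ≈ 4.3943, c* = (1−0.42)·4.3943 ≈ 2.5487.
At the golden rule the marginal product of capital equals n+δ: 0.27·2.0·k^(0.27−1) = 0.1. Solving, k_gold = (0.27·2.0/0.1)^(1/0.73) ≈ 10.0758.
y_gold = 2.0·10.0758^0.27 ≈ 3.7318, c_gold = y_gold − 0.1·k_gold ≈ 2.7242.
Gain: Δc = 2.7242 − 2.5487 ≈ 0.1755.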